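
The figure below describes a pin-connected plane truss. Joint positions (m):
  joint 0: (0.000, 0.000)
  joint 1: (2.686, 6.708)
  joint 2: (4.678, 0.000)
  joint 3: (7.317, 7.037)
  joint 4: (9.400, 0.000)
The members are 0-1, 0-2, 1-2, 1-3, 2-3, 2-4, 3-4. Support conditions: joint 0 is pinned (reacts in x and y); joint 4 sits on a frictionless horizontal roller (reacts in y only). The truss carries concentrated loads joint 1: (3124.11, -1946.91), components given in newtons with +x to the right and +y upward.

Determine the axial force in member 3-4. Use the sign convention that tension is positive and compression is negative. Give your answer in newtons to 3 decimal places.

N=5 nodes, M=7 members, R=3 reactions → 2N=10, M+R=10
member 0 (0-1): L=7.2258, (cx,cy)=(0.3717,0.9283)
member 1 (0-2): L=4.6780, (cx,cy)=(1.0000,0.0000)
member 2 (1-2): L=6.9975, (cx,cy)=(0.2847,-0.9586)
member 3 (1-3): L=4.6427, (cx,cy)=(0.9975,0.0709)
member 4 (2-3): L=7.5156, (cx,cy)=(0.3511,0.9363)
member 5 (2-4): L=4.7220, (cx,cy)=(1.0000,0.0000)
member 6 (3-4): L=7.3388, (cx,cy)=(0.2838,-0.9589)
solve A·x = −loads:
  F[0-1] = +903.5747 N (tension)
  F[0-2] = +2788.2290 N (tension)
  F[1-2] = -3048.2962 N (compression)
  F[1-3] = -1925.3042 N (compression)
  F[2-3] = +3120.9000 N (tension)
  F[2-4] = +824.5972 N (tension)
  F[3-4] = -2905.2182 N (compression)
  Rx@0 = -3124.1100 N
  Ry@0 = -838.8272 N
  Ry@4 = +2785.7372 N

-2905.218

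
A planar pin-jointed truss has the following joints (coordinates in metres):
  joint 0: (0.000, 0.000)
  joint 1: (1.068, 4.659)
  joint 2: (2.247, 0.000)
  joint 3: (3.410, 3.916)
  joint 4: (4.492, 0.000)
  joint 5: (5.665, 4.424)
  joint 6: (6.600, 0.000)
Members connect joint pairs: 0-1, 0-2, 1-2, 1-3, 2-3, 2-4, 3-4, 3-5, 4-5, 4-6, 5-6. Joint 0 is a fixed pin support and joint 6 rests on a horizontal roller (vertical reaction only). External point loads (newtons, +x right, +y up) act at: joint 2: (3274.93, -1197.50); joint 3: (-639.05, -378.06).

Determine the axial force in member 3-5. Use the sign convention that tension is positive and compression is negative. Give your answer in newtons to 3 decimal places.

N=7 nodes, M=11 members, R=3 reactions → 2N=14, M+R=14
member 0 (0-1): L=4.7798, (cx,cy)=(0.2234,0.9747)
member 1 (0-2): L=2.2470, (cx,cy)=(1.0000,0.0000)
member 2 (1-2): L=4.8059, (cx,cy)=(0.2453,-0.9694)
member 3 (1-3): L=2.4570, (cx,cy)=(0.9532,-0.3024)
member 4 (2-3): L=4.0850, (cx,cy)=(0.2847,0.9586)
member 5 (2-4): L=2.2450, (cx,cy)=(1.0000,0.0000)
member 6 (3-4): L=4.0627, (cx,cy)=(0.2663,-0.9639)
member 7 (3-5): L=2.3115, (cx,cy)=(0.9756,0.2198)
member 8 (4-5): L=4.5769, (cx,cy)=(0.2563,0.9666)
member 9 (4-6): L=2.1080, (cx,cy)=(1.0000,0.0000)
member 10 (5-6): L=4.5217, (cx,cy)=(0.2068,-0.9784)
solve A·x = −loads:
  F[0-1] = -1386.7644 N (compression)
  F[0-2] = +2945.7362 N (tension)
  F[1-2] = +1626.2763 N (tension)
  F[1-3] = -743.6387 N (compression)
  F[2-3] = -395.4430 N (compression)
  F[2-4] = +182.3543 N (tension)
  F[3-4] = -258.7567 N (compression)
  F[3-5] = -116.2843 N (compression)
  F[4-5] = +258.0295 N (tension)
  F[4-6] = +47.3113 N (tension)
  F[5-6] = -228.8006 N (compression)
  Rx@0 = -2635.8800 N
  Ry@0 = +1351.7043 N
  Ry@6 = +223.8557 N

-116.284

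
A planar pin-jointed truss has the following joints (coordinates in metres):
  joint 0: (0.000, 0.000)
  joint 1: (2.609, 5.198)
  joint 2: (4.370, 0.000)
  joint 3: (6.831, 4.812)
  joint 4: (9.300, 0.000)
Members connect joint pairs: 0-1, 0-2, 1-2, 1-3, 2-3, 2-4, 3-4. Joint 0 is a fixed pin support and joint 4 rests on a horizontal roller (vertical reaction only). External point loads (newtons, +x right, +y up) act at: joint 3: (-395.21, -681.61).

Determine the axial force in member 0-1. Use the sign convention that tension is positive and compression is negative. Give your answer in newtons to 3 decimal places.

N=5 nodes, M=7 members, R=3 reactions → 2N=10, M+R=10
member 0 (0-1): L=5.8160, (cx,cy)=(0.4486,0.8937)
member 1 (0-2): L=4.3700, (cx,cy)=(1.0000,0.0000)
member 2 (1-2): L=5.4882, (cx,cy)=(0.3209,-0.9471)
member 3 (1-3): L=4.2396, (cx,cy)=(0.9958,-0.0910)
member 4 (2-3): L=5.4048, (cx,cy)=(0.4553,0.8903)
member 5 (2-4): L=4.9300, (cx,cy)=(1.0000,0.0000)
member 6 (3-4): L=5.4084, (cx,cy)=(0.4565,-0.8897)
solve A·x = −loads:
  F[0-1] = -431.2736 N (compression)
  F[0-2] = -201.7456 N (compression)
  F[1-2] = +439.2449 N (tension)
  F[1-3] = -335.7997 N (compression)
  F[2-3] = -467.2693 N (compression)
  F[2-4] = +151.9596 N (tension)
  F[3-4] = -332.8738 N (compression)
  Rx@0 = +395.2100 N
  Ry@0 = +385.4458 N
  Ry@4 = +296.1642 N

-431.274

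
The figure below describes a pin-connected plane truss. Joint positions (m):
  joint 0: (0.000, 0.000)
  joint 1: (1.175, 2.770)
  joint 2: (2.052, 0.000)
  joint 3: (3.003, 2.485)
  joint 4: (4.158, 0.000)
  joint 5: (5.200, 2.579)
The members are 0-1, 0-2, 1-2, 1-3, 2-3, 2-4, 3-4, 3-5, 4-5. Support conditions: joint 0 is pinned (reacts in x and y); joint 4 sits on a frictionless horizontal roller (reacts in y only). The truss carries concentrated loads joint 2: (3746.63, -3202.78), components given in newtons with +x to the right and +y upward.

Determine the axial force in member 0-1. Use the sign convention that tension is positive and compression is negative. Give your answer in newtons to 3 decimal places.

-1762.098

N=6 nodes, M=9 members, R=3 reactions → 2N=12, M+R=12
member 0 (0-1): L=3.0089, (cx,cy)=(0.3905,0.9206)
member 1 (0-2): L=2.0520, (cx,cy)=(1.0000,0.0000)
member 2 (1-2): L=2.9055, (cx,cy)=(0.3018,-0.9534)
member 3 (1-3): L=1.8501, (cx,cy)=(0.9881,-0.1540)
member 4 (2-3): L=2.6608, (cx,cy)=(0.3574,0.9339)
member 5 (2-4): L=2.1060, (cx,cy)=(1.0000,0.0000)
member 6 (3-4): L=2.7403, (cx,cy)=(0.4215,-0.9068)
member 7 (3-5): L=2.1990, (cx,cy)=(0.9991,0.0427)
member 8 (4-5): L=2.7815, (cx,cy)=(0.3746,0.9272)
solve A·x = −loads:
  F[0-1] = -1762.0981 N (compression)
  F[0-2] = +4434.7419 N (tension)
  F[1-2] = +1908.2759 N (tension)
  F[1-3] = -1279.3764 N (compression)
  F[2-3] = +1481.3599 N (tension)
  F[2-4] = +734.6417 N (tension)
  F[3-4] = -1742.9778 N (compression)
  F[3-5] = +0.0000 N (tension)
  F[4-5] = -0.0000 N (compression)
  Rx@0 = -3746.6300 N
  Ry@0 = +1622.1873 N
  Ry@4 = +1580.5927 N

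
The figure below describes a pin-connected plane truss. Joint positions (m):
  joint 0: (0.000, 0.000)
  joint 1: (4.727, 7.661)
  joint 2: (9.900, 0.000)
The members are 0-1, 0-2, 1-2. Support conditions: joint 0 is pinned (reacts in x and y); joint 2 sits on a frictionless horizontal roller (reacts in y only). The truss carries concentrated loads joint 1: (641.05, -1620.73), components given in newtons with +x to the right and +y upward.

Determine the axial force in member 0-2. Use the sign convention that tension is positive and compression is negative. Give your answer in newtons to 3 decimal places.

N=3 nodes, M=3 members, R=3 reactions → 2N=6, M+R=6
member 0 (0-1): L=9.0020, (cx,cy)=(0.5251,0.8510)
member 1 (0-2): L=9.9000, (cx,cy)=(1.0000,0.0000)
member 2 (1-2): L=9.2440, (cx,cy)=(0.5596,-0.8288)
solve A·x = −loads:
  F[0-1] = -412.2073 N (compression)
  F[0-2] = +857.5031 N (tension)
  F[1-2] = -1532.3268 N (compression)
  Rx@0 = -641.0500 N
  Ry@0 = +350.8033 N
  Ry@2 = +1269.9267 N

857.503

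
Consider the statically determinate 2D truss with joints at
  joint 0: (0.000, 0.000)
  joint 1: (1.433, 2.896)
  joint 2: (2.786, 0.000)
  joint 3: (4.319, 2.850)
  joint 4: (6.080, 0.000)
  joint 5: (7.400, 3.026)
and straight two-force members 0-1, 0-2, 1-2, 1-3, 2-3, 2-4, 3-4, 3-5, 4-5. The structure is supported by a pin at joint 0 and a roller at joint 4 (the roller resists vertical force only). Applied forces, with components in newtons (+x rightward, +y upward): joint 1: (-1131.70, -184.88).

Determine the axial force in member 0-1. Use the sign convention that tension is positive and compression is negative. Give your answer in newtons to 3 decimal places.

-759.087

N=6 nodes, M=9 members, R=3 reactions → 2N=12, M+R=12
member 0 (0-1): L=3.2311, (cx,cy)=(0.4435,0.8963)
member 1 (0-2): L=2.7860, (cx,cy)=(1.0000,0.0000)
member 2 (1-2): L=3.1965, (cx,cy)=(0.4233,-0.9060)
member 3 (1-3): L=2.8864, (cx,cy)=(0.9999,-0.0159)
member 4 (2-3): L=3.2361, (cx,cy)=(0.4737,0.8807)
member 5 (2-4): L=3.2940, (cx,cy)=(1.0000,0.0000)
member 6 (3-4): L=3.3502, (cx,cy)=(0.5256,-0.8507)
member 7 (3-5): L=3.0860, (cx,cy)=(0.9984,0.0570)
member 8 (4-5): L=3.3014, (cx,cy)=(0.3998,0.9166)
solve A·x = −loads:
  F[0-1] = -759.0873 N (compression)
  F[0-2] = -795.0479 N (compression)
  F[1-2] = +536.8901 N (tension)
  F[1-3] = +567.8655 N (tension)
  F[2-3] = -552.3259 N (compression)
  F[2-4] = -306.1496 N (compression)
  F[3-4] = +582.4261 N (tension)
  F[3-5] = -0.0000 N (compression)
  F[4-5] = +0.0000 N (tension)
  Rx@0 = +1131.7000 N
  Ry@0 = +680.3521 N
  Ry@4 = -495.4721 N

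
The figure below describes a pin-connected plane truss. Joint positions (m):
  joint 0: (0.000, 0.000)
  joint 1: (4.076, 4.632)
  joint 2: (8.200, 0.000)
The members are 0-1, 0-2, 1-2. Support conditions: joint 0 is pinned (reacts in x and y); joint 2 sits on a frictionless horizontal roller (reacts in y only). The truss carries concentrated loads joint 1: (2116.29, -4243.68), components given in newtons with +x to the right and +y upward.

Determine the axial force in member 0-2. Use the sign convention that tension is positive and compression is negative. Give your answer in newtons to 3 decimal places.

2942.415

N=3 nodes, M=3 members, R=3 reactions → 2N=6, M+R=6
member 0 (0-1): L=6.1700, (cx,cy)=(0.6606,0.7507)
member 1 (0-2): L=8.2000, (cx,cy)=(1.0000,0.0000)
member 2 (1-2): L=6.2018, (cx,cy)=(0.6650,-0.7469)
solve A·x = −loads:
  F[0-1] = -1250.5419 N (compression)
  F[0-2] = +2942.4146 N (tension)
  F[1-2] = -4424.9223 N (compression)
  Rx@0 = -2116.2900 N
  Ry@0 = +938.8148 N
  Ry@2 = +3304.8652 N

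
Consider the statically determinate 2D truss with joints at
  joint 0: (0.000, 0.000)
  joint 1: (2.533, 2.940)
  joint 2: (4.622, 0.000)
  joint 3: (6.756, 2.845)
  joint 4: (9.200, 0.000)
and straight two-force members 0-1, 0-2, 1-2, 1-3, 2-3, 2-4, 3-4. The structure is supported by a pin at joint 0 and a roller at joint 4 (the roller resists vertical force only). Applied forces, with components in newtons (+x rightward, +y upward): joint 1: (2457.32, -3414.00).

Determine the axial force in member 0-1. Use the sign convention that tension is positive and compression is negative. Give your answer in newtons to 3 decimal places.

N=5 nodes, M=7 members, R=3 reactions → 2N=10, M+R=10
member 0 (0-1): L=3.8807, (cx,cy)=(0.6527,0.7576)
member 1 (0-2): L=4.6220, (cx,cy)=(1.0000,0.0000)
member 2 (1-2): L=3.6066, (cx,cy)=(0.5792,-0.8152)
member 3 (1-3): L=4.2241, (cx,cy)=(0.9997,-0.0225)
member 4 (2-3): L=3.5564, (cx,cy)=(0.6000,0.8000)
member 5 (2-4): L=4.5780, (cx,cy)=(1.0000,0.0000)
member 6 (3-4): L=3.7506, (cx,cy)=(0.6516,-0.7585)
solve A·x = −loads:
  F[0-1] = -2229.0988 N (compression)
  F[0-2] = +3912.2982 N (tension)
  F[1-2] = -2041.0646 N (compression)
  F[1-3] = -2730.7700 N (compression)
  F[2-3] = +2079.8650 N (tension)
  F[2-4] = +1482.0667 N (tension)
  F[3-4] = -2274.4154 N (compression)
  Rx@0 = -2457.3200 N
  Ry@0 = +1688.7627 N
  Ry@4 = +1725.2373 N

-2229.099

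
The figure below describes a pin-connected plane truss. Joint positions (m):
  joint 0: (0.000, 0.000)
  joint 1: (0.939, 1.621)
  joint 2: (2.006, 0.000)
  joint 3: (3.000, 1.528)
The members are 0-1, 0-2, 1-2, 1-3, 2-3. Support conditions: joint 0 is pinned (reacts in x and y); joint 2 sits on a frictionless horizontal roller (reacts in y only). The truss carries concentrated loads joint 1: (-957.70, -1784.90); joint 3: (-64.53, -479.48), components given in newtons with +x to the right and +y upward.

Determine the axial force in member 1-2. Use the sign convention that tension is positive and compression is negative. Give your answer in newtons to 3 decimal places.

-312.336

N=4 nodes, M=5 members, R=3 reactions → 2N=8, M+R=8
member 0 (0-1): L=1.8733, (cx,cy)=(0.5012,0.8653)
member 1 (0-2): L=2.0060, (cx,cy)=(1.0000,0.0000)
member 2 (1-2): L=1.9407, (cx,cy)=(0.5498,-0.8353)
member 3 (1-3): L=2.0631, (cx,cy)=(0.9990,-0.0451)
member 4 (2-3): L=1.8229, (cx,cy)=(0.5453,0.8382)
solve A·x = −loads:
  F[0-1] = -1773.7743 N (compression)
  F[0-2] = -133.1315 N (compression)
  F[1-2] = -312.3357 N (compression)
  F[1-3] = +240.5730 N (tension)
  F[2-3] = -559.0688 N (compression)
  Rx@0 = +1022.2300 N
  Ry@0 = +1534.8548 N
  Ry@2 = +729.5252 N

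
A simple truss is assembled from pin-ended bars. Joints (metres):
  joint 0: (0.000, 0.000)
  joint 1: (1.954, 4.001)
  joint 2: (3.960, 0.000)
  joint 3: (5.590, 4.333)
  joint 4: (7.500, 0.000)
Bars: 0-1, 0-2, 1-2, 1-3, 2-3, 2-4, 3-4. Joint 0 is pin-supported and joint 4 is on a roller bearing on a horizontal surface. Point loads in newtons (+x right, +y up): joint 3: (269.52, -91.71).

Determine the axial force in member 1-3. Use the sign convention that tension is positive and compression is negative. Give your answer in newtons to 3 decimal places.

N=5 nodes, M=7 members, R=3 reactions → 2N=10, M+R=10
member 0 (0-1): L=4.4527, (cx,cy)=(0.4388,0.8986)
member 1 (0-2): L=3.9600, (cx,cy)=(1.0000,0.0000)
member 2 (1-2): L=4.4757, (cx,cy)=(0.4482,-0.8939)
member 3 (1-3): L=3.6511, (cx,cy)=(0.9959,0.0909)
member 4 (2-3): L=4.6294, (cx,cy)=(0.3521,0.9360)
member 5 (2-4): L=3.5400, (cx,cy)=(1.0000,0.0000)
member 6 (3-4): L=4.7353, (cx,cy)=(0.4034,-0.9150)
solve A·x = −loads:
  F[0-1] = +147.2961 N (tension)
  F[0-2] = +204.8806 N (tension)
  F[1-2] = -135.2642 N (compression)
  F[1-3] = +125.7854 N (tension)
  F[2-3] = +129.1902 N (tension)
  F[2-4] = +98.7686 N (tension)
  F[3-4] = -244.8683 N (compression)
  Rx@0 = -269.5200 N
  Ry@0 = -132.3552 N
  Ry@4 = +224.0652 N

125.785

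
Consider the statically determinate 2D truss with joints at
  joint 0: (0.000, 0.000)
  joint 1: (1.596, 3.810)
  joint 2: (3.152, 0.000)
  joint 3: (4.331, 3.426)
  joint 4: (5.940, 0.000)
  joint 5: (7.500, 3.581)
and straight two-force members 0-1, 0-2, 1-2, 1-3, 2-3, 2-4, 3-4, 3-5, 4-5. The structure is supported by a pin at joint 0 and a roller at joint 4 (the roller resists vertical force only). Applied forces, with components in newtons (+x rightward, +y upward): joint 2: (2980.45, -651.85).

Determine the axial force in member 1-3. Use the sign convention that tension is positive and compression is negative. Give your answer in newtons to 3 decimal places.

-271.143

N=6 nodes, M=9 members, R=3 reactions → 2N=12, M+R=12
member 0 (0-1): L=4.1308, (cx,cy)=(0.3864,0.9223)
member 1 (0-2): L=3.1520, (cx,cy)=(1.0000,0.0000)
member 2 (1-2): L=4.1155, (cx,cy)=(0.3781,-0.9258)
member 3 (1-3): L=2.7618, (cx,cy)=(0.9903,-0.1390)
member 4 (2-3): L=3.6232, (cx,cy)=(0.3254,0.9456)
member 5 (2-4): L=2.7880, (cx,cy)=(1.0000,0.0000)
member 6 (3-4): L=3.7850, (cx,cy)=(0.4251,-0.9051)
member 7 (3-5): L=3.1728, (cx,cy)=(0.9988,0.0489)
member 8 (4-5): L=3.9060, (cx,cy)=(0.3994,0.9168)
solve A·x = −loads:
  F[0-1] = -331.7117 N (compression)
  F[0-2] = +3108.6128 N (tension)
  F[1-2] = +371.2060 N (tension)
  F[1-3] = -271.1435 N (compression)
  F[2-3] = +325.9372 N (tension)
  F[2-4] = +162.4487 N (tension)
  F[3-4] = -382.1448 N (compression)
  F[3-5] = -0.0000 N (compression)
  F[4-5] = +0.0000 N (tension)
  Rx@0 = -2980.4500 N
  Ry@0 = +305.9525 N
  Ry@4 = +345.8975 N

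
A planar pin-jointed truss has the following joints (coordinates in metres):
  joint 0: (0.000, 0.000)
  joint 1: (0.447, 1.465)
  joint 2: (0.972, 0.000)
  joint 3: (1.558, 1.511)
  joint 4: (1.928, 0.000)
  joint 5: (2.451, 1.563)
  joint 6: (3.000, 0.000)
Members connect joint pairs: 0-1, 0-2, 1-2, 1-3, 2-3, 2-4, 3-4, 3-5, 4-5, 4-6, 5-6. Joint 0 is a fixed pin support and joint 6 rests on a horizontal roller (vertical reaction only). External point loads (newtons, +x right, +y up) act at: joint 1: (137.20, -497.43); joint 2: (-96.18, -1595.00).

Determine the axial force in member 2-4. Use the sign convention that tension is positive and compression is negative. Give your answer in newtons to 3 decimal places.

627.853

N=7 nodes, M=11 members, R=3 reactions → 2N=14, M+R=14
member 0 (0-1): L=1.5317, (cx,cy)=(0.2918,0.9565)
member 1 (0-2): L=0.9720, (cx,cy)=(1.0000,0.0000)
member 2 (1-2): L=1.5562, (cx,cy)=(0.3374,-0.9414)
member 3 (1-3): L=1.1120, (cx,cy)=(0.9991,0.0414)
member 4 (2-3): L=1.6207, (cx,cy)=(0.3616,0.9323)
member 5 (2-4): L=0.9560, (cx,cy)=(1.0000,0.0000)
member 6 (3-4): L=1.5556, (cx,cy)=(0.2378,-0.9713)
member 7 (3-5): L=0.8945, (cx,cy)=(0.9983,0.0581)
member 8 (4-5): L=1.6482, (cx,cy)=(0.3173,0.9483)
member 9 (4-6): L=1.0720, (cx,cy)=(1.0000,0.0000)
member 10 (5-6): L=1.6566, (cx,cy)=(0.3314,-0.9435)
solve A·x = −loads:
  F[0-1] = -1499.8238 N (compression)
  F[0-2] = +478.7241 N (tension)
  F[1-2] = +955.9892 N (tension)
  F[1-3] = -898.1796 N (compression)
  F[2-3] = +745.4929 N (tension)
  F[2-4] = +627.8535 N (tension)
  F[3-4] = -704.9226 N (compression)
  F[3-5] = -460.9714 N (compression)
  F[4-5] = +722.0081 N (tension)
  F[4-6] = +231.0845 N (tension)
  F[5-6] = -697.3003 N (compression)
  Rx@0 = -41.0200 N
  Ry@0 = +1434.5336 N
  Ry@6 = +657.8964 N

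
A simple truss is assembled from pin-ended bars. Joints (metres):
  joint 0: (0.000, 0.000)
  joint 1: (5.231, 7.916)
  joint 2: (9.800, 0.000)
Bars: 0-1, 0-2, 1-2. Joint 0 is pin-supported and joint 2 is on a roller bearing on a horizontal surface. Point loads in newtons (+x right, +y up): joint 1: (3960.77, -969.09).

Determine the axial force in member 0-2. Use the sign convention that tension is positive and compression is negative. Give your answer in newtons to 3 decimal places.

N=3 nodes, M=3 members, R=3 reactions → 2N=6, M+R=6
member 0 (0-1): L=9.4882, (cx,cy)=(0.5513,0.8343)
member 1 (0-2): L=9.8000, (cx,cy)=(1.0000,0.0000)
member 2 (1-2): L=9.1400, (cx,cy)=(0.4999,-0.8661)
solve A·x = −loads:
  F[0-1] = +3293.2132 N (tension)
  F[0-2] = +2145.1724 N (tension)
  F[1-2] = -4291.2638 N (compression)
  Rx@0 = -3960.7700 N
  Ry@0 = -2747.5187 N
  Ry@2 = +3716.6087 N

2145.172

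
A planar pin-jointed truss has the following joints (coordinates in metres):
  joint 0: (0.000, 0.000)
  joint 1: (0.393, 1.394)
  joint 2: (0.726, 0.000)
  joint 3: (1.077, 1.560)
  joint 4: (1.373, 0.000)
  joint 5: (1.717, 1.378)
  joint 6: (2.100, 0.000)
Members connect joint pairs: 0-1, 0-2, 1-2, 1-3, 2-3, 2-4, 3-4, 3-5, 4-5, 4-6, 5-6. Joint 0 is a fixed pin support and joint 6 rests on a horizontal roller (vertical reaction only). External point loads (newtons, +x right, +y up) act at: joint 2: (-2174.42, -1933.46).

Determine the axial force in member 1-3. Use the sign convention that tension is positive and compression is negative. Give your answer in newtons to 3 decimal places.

-640.809

N=7 nodes, M=11 members, R=3 reactions → 2N=14, M+R=14
member 0 (0-1): L=1.4483, (cx,cy)=(0.2713,0.9625)
member 1 (0-2): L=0.7260, (cx,cy)=(1.0000,0.0000)
member 2 (1-2): L=1.4332, (cx,cy)=(0.2323,-0.9726)
member 3 (1-3): L=0.7039, (cx,cy)=(0.9718,0.2358)
member 4 (2-3): L=1.5990, (cx,cy)=(0.2195,0.9756)
member 5 (2-4): L=0.6470, (cx,cy)=(1.0000,0.0000)
member 6 (3-4): L=1.5878, (cx,cy)=(0.1864,-0.9825)
member 7 (3-5): L=0.6654, (cx,cy)=(0.9619,-0.2735)
member 8 (4-5): L=1.4203, (cx,cy)=(0.2422,0.9702)
member 9 (4-6): L=0.7270, (cx,cy)=(1.0000,0.0000)
member 10 (5-6): L=1.4302, (cx,cy)=(0.2678,-0.9635)
solve A·x = −loads:
  F[0-1] = -1314.3469 N (compression)
  F[0-2] = -1817.7781 N (compression)
  F[1-2] = +1145.2454 N (tension)
  F[1-3] = -640.8090 N (compression)
  F[2-3] = +840.0446 N (tension)
  F[2-4] = +438.3324 N (tension)
  F[3-4] = -585.0441 N (compression)
  F[3-5] = -342.3250 N (compression)
  F[4-5] = +592.4280 N (tension)
  F[4-6] = +185.7813 N (tension)
  F[5-6] = -693.7625 N (compression)
  Rx@0 = +2174.4200 N
  Ry@0 = +1265.0353 N
  Ry@6 = +668.4247 N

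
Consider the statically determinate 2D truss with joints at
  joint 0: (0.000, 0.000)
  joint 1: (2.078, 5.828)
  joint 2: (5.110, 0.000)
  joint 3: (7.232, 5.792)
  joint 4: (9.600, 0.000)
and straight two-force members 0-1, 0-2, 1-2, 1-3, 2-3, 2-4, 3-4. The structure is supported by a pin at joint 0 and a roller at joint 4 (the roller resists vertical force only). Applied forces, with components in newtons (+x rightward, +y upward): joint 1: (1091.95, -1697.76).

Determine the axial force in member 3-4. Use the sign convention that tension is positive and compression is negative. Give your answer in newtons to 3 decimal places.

-1113.189

N=5 nodes, M=7 members, R=3 reactions → 2N=10, M+R=10
member 0 (0-1): L=6.1874, (cx,cy)=(0.3358,0.9419)
member 1 (0-2): L=5.1100, (cx,cy)=(1.0000,0.0000)
member 2 (1-2): L=6.5695, (cx,cy)=(0.4615,-0.8871)
member 3 (1-3): L=5.1541, (cx,cy)=(1.0000,-0.0070)
member 4 (2-3): L=6.1685, (cx,cy)=(0.3440,0.9390)
member 5 (2-4): L=4.4900, (cx,cy)=(1.0000,0.0000)
member 6 (3-4): L=6.2574, (cx,cy)=(0.3784,-0.9256)
solve A·x = −loads:
  F[0-1] = -708.5134 N (compression)
  F[0-2] = +1329.9006 N (tension)
  F[1-2] = -1155.2278 N (compression)
  F[1-3] = -796.7532 N (compression)
  F[2-3] = +1091.4481 N (tension)
  F[2-4] = +421.2681 N (tension)
  F[3-4] = -1113.1886 N (compression)
  Rx@0 = -1091.9500 N
  Ry@0 = +667.3611 N
  Ry@4 = +1030.3989 N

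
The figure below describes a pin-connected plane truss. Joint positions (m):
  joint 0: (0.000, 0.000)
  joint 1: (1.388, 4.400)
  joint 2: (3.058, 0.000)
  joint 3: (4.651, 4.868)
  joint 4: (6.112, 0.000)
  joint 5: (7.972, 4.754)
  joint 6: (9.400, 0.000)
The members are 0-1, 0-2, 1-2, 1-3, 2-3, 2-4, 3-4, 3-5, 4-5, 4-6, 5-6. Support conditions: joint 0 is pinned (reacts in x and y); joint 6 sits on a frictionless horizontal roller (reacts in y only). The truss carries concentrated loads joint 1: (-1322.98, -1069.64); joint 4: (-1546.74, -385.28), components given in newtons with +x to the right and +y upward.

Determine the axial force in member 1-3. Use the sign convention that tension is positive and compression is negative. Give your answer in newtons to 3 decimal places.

547.325

N=7 nodes, M=11 members, R=3 reactions → 2N=14, M+R=14
member 0 (0-1): L=4.6137, (cx,cy)=(0.3008,0.9537)
member 1 (0-2): L=3.0580, (cx,cy)=(1.0000,0.0000)
member 2 (1-2): L=4.7063, (cx,cy)=(0.3548,-0.9349)
member 3 (1-3): L=3.2964, (cx,cy)=(0.9899,0.1420)
member 4 (2-3): L=5.1220, (cx,cy)=(0.3110,0.9504)
member 5 (2-4): L=3.0540, (cx,cy)=(1.0000,0.0000)
member 6 (3-4): L=5.0825, (cx,cy)=(0.2875,-0.9578)
member 7 (3-5): L=3.3230, (cx,cy)=(0.9994,-0.0343)
member 8 (4-5): L=5.1049, (cx,cy)=(0.3644,0.9313)
member 9 (4-6): L=3.2880, (cx,cy)=(1.0000,0.0000)
member 10 (5-6): L=4.9638, (cx,cy)=(0.2877,-0.9577)
solve A·x = −loads:
  F[0-1] = -1746.6452 N (compression)
  F[0-2] = -2344.2577 N (compression)
  F[1-2] = +720.6959 N (tension)
  F[1-3] = +547.3255 N (tension)
  F[2-3] = -708.9559 N (compression)
  F[2-4] = -1868.0288 N (compression)
  F[3-4] = +617.2018 N (tension)
  F[3-5] = +143.9551 N (tension)
  F[4-5] = -221.0682 N (compression)
  F[4-6] = -63.3230 N (compression)
  F[5-6] = +220.1158 N (tension)
  Rx@0 = +2869.7200 N
  Ry@0 = +1665.7307 N
  Ry@6 = -210.8107 N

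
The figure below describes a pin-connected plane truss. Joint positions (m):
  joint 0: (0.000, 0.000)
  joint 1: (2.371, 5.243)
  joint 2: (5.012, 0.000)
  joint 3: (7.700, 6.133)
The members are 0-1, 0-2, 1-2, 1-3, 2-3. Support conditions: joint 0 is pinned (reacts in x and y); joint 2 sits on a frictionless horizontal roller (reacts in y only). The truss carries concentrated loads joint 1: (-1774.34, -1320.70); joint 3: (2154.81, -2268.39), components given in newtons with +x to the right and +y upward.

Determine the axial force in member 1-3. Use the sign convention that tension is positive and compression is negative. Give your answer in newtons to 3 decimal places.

N=4 nodes, M=5 members, R=3 reactions → 2N=8, M+R=8
member 0 (0-1): L=5.7542, (cx,cy)=(0.4120,0.9112)
member 1 (0-2): L=5.0120, (cx,cy)=(1.0000,0.0000)
member 2 (1-2): L=5.8706, (cx,cy)=(0.4499,-0.8931)
member 3 (1-3): L=5.4028, (cx,cy)=(0.9863,0.1647)
member 4 (2-3): L=6.6962, (cx,cy)=(0.4014,0.9159)
solve A·x = −loads:
  F[0-1] = +1428.1612 N (tension)
  F[0-2] = -208.0005 N (compression)
  F[1-2] = -2300.4635 N (compression)
  F[1-3] = +3444.7772 N (tension)
  F[2-3] = -3096.2618 N (compression)
  Rx@0 = -380.4700 N
  Ry@0 = -1301.2867 N
  Ry@2 = +4890.3767 N

3444.777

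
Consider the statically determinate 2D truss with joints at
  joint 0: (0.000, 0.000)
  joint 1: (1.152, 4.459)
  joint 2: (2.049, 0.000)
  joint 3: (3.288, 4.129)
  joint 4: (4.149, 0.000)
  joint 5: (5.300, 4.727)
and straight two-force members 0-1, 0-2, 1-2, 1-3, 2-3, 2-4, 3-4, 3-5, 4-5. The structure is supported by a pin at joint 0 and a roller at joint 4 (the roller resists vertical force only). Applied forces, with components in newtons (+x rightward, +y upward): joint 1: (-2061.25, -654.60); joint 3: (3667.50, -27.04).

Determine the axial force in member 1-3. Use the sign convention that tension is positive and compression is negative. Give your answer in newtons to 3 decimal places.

N=6 nodes, M=9 members, R=3 reactions → 2N=12, M+R=12
member 0 (0-1): L=4.6054, (cx,cy)=(0.2501,0.9682)
member 1 (0-2): L=2.0490, (cx,cy)=(1.0000,0.0000)
member 2 (1-2): L=4.5483, (cx,cy)=(0.1972,-0.9804)
member 3 (1-3): L=2.1613, (cx,cy)=(0.9883,-0.1527)
member 4 (2-3): L=4.3109, (cx,cy)=(0.2874,0.9578)
member 5 (2-4): L=2.1000, (cx,cy)=(1.0000,0.0000)
member 6 (3-4): L=4.2178, (cx,cy)=(0.2041,-0.9789)
member 7 (3-5): L=2.0990, (cx,cy)=(0.9586,0.2849)
member 8 (4-5): L=4.8651, (cx,cy)=(0.2366,0.9716)
solve A·x = −loads:
  F[0-1] = +987.4972 N (tension)
  F[0-2] = +1359.2368 N (tension)
  F[1-2] = -2071.0973 N (compression)
  F[1-3] = +2748.9461 N (tension)
  F[2-3] = +2119.8646 N (tension)
  F[2-4] = +341.5107 N (tension)
  F[3-4] = -1672.9720 N (compression)
  F[3-5] = -0.0000 N (tension)
  F[4-5] = -0.0000 N (tension)
  Rx@0 = -1606.2500 N
  Ry@0 = -956.1041 N
  Ry@4 = +1637.7441 N

2748.946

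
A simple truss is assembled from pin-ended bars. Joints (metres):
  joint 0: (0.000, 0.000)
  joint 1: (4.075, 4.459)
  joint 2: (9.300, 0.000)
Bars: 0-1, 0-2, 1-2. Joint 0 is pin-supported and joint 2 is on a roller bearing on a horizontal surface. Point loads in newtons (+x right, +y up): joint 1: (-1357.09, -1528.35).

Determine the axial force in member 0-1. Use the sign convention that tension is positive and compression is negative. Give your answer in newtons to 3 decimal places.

-2044.690

N=3 nodes, M=3 members, R=3 reactions → 2N=6, M+R=6
member 0 (0-1): L=6.0406, (cx,cy)=(0.6746,0.7382)
member 1 (0-2): L=9.3000, (cx,cy)=(1.0000,0.0000)
member 2 (1-2): L=6.8690, (cx,cy)=(0.7607,-0.6491)
solve A·x = −loads:
  F[0-1] = -2044.6898 N (compression)
  F[0-2] = +22.2718 N (tension)
  F[1-2] = -29.2794 N (compression)
  Rx@0 = +1357.0900 N
  Ry@0 = +1509.3433 N
  Ry@2 = +19.0067 N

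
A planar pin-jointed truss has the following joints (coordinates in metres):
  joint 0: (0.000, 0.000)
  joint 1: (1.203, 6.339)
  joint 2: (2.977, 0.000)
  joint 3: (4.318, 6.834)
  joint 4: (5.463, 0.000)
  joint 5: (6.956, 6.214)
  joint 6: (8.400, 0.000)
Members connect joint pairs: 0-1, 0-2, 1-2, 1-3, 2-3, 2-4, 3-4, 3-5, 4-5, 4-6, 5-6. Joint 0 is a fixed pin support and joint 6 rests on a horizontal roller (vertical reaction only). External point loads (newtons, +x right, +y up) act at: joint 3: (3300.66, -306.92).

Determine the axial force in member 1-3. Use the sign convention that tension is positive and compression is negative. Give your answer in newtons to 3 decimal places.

1154.665

N=7 nodes, M=11 members, R=3 reactions → 2N=14, M+R=14
member 0 (0-1): L=6.4521, (cx,cy)=(0.1864,0.9825)
member 1 (0-2): L=2.9770, (cx,cy)=(1.0000,0.0000)
member 2 (1-2): L=6.5826, (cx,cy)=(0.2695,-0.9630)
member 3 (1-3): L=3.1541, (cx,cy)=(0.9876,0.1569)
member 4 (2-3): L=6.9643, (cx,cy)=(0.1926,0.9813)
member 5 (2-4): L=2.4860, (cx,cy)=(1.0000,0.0000)
member 6 (3-4): L=6.9293, (cx,cy)=(0.1652,-0.9863)
member 7 (3-5): L=2.7099, (cx,cy)=(0.9735,-0.2288)
member 8 (4-5): L=6.3908, (cx,cy)=(0.2336,0.9723)
member 9 (4-6): L=2.9370, (cx,cy)=(1.0000,0.0000)
member 10 (5-6): L=6.3796, (cx,cy)=(0.2263,-0.9740)
solve A·x = −loads:
  F[0-1] = +2581.4410 N (tension)
  F[0-2] = +2819.3510 N (tension)
  F[1-2] = -2445.4425 N (compression)
  F[1-3] = +1154.6648 N (tension)
  F[2-3] = +2399.8715 N (tension)
  F[2-4] = +1698.2017 N (tension)
  F[3-4] = -2579.6156 N (compression)
  F[3-5] = -1306.5996 N (compression)
  F[4-5] = +2616.5566 N (tension)
  F[4-6] = +660.6740 N (tension)
  F[5-6] = -2918.8481 N (compression)
  Rx@0 = -3300.6600 N
  Ry@0 = -2536.1742 N
  Ry@6 = +2843.0942 N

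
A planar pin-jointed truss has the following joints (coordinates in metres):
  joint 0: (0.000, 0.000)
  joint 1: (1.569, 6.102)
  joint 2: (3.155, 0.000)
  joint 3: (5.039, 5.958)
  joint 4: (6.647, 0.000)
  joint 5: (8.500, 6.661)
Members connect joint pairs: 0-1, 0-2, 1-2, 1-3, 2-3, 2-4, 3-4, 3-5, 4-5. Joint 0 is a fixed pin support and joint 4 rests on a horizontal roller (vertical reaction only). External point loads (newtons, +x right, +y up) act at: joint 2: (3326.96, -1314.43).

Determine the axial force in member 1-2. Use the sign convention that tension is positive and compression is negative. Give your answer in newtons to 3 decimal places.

N=6 nodes, M=9 members, R=3 reactions → 2N=12, M+R=12
member 0 (0-1): L=6.3005, (cx,cy)=(0.2490,0.9685)
member 1 (0-2): L=3.1550, (cx,cy)=(1.0000,0.0000)
member 2 (1-2): L=6.3047, (cx,cy)=(0.2516,-0.9678)
member 3 (1-3): L=3.4730, (cx,cy)=(0.9991,-0.0415)
member 4 (2-3): L=6.2488, (cx,cy)=(0.3015,0.9535)
member 5 (2-4): L=3.4920, (cx,cy)=(1.0000,0.0000)
member 6 (3-4): L=6.1712, (cx,cy)=(0.2606,-0.9655)
member 7 (3-5): L=3.5317, (cx,cy)=(0.9800,0.1991)
member 8 (4-5): L=6.9139, (cx,cy)=(0.2680,0.9634)
solve A·x = −loads:
  F[0-1] = -712.9976 N (compression)
  F[0-2] = +3504.5166 N (tension)
  F[1-2] = +728.9549 N (tension)
  F[1-3] = -361.2406 N (compression)
  F[2-3] = +638.6343 N (tension)
  F[2-4] = +168.3824 N (tension)
  F[3-4] = -646.2174 N (compression)
  F[3-5] = -0.0000 N (compression)
  F[4-5] = -0.0000 N (compression)
  Rx@0 = -3326.9600 N
  Ry@0 = +690.5355 N
  Ry@4 = +623.8945 N

728.955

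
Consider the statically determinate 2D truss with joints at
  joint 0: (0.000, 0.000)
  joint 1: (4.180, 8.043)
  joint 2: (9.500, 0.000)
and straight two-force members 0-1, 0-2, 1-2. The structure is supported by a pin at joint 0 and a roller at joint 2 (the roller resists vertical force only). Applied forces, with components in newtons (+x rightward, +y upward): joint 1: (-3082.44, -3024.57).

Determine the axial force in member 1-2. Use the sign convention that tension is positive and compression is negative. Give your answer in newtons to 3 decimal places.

N=3 nodes, M=3 members, R=3 reactions → 2N=6, M+R=6
member 0 (0-1): L=9.0643, (cx,cy)=(0.4611,0.8873)
member 1 (0-2): L=9.5000, (cx,cy)=(1.0000,0.0000)
member 2 (1-2): L=9.6432, (cx,cy)=(0.5517,-0.8341)
solve A·x = −loads:
  F[0-1] = -4849.9234 N (compression)
  F[0-2] = -845.9086 N (compression)
  F[1-2] = +1533.3284 N (tension)
  Rx@0 = +3082.4400 N
  Ry@0 = +4303.4502 N
  Ry@2 = -1278.8802 N

1533.328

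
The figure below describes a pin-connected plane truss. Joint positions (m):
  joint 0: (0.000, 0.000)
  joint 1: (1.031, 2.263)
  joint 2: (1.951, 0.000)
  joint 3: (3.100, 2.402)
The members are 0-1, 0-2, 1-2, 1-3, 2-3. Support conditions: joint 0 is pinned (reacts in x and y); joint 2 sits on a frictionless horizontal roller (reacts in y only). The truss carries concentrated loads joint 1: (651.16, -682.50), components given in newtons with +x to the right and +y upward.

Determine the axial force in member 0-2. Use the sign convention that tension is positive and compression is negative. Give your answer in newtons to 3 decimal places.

453.681

N=4 nodes, M=5 members, R=3 reactions → 2N=8, M+R=8
member 0 (0-1): L=2.4868, (cx,cy)=(0.4146,0.9100)
member 1 (0-2): L=1.9510, (cx,cy)=(1.0000,0.0000)
member 2 (1-2): L=2.4429, (cx,cy)=(0.3766,-0.9264)
member 3 (1-3): L=2.0737, (cx,cy)=(0.9978,0.0670)
member 4 (2-3): L=2.6627, (cx,cy)=(0.4315,0.9021)
solve A·x = −loads:
  F[0-1] = +476.3224 N (tension)
  F[0-2] = +453.6812 N (tension)
  F[1-2] = -1204.6523 N (compression)
  F[1-3] = +0.0000 N (tension)
  F[2-3] = +0.0000 N (tension)
  Rx@0 = -651.1600 N
  Ry@0 = -433.4572 N
  Ry@2 = +1115.9572 N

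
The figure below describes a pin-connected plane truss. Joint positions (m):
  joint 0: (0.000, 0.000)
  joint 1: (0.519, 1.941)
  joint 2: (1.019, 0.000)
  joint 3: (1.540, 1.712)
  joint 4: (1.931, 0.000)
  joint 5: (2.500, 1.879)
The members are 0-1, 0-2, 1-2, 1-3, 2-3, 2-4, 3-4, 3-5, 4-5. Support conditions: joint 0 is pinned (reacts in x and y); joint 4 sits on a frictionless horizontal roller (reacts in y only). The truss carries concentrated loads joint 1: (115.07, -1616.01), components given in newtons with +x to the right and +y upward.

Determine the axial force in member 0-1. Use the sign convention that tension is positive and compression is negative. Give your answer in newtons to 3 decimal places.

N=6 nodes, M=9 members, R=3 reactions → 2N=12, M+R=12
member 0 (0-1): L=2.0092, (cx,cy)=(0.2583,0.9661)
member 1 (0-2): L=1.0190, (cx,cy)=(1.0000,0.0000)
member 2 (1-2): L=2.0044, (cx,cy)=(0.2495,-0.9684)
member 3 (1-3): L=1.0464, (cx,cy)=(0.9758,-0.2189)
member 4 (2-3): L=1.7895, (cx,cy)=(0.2911,0.9567)
member 5 (2-4): L=0.9120, (cx,cy)=(1.0000,0.0000)
member 6 (3-4): L=1.7561, (cx,cy)=(0.2227,-0.9749)
member 7 (3-5): L=0.9744, (cx,cy)=(0.9852,0.1714)
member 8 (4-5): L=1.9633, (cx,cy)=(0.2898,0.9571)
solve A·x = −loads:
  F[0-1] = -1103.4547 N (compression)
  F[0-2] = +400.1068 N (tension)
  F[1-2] = -504.4357 N (compression)
  F[1-3] = -281.0867 N (compression)
  F[2-3] = +510.6078 N (tension)
  F[2-4] = +125.6145 N (tension)
  F[3-4] = -564.1673 N (compression)
  F[3-5] = -0.0000 N (compression)
  F[4-5] = +0.0000 N (tension)
  Rx@0 = -115.0700 N
  Ry@0 = +1066.0048 N
  Ry@4 = +550.0052 N

-1103.455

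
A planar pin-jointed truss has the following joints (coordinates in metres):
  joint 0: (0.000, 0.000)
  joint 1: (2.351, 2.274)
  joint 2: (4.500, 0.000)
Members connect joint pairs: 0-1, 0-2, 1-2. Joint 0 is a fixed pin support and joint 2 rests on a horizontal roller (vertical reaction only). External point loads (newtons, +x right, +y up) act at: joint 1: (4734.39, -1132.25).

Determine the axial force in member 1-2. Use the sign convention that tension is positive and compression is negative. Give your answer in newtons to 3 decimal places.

N=3 nodes, M=3 members, R=3 reactions → 2N=6, M+R=6
member 0 (0-1): L=3.2708, (cx,cy)=(0.7188,0.6952)
member 1 (0-2): L=4.5000, (cx,cy)=(1.0000,0.0000)
member 2 (1-2): L=3.1288, (cx,cy)=(0.6868,-0.7268)
solve A·x = −loads:
  F[0-1] = +2663.4514 N (tension)
  F[0-2] = +2819.9556 N (tension)
  F[1-2] = -4105.6428 N (compression)
  Rx@0 = -4734.3900 N
  Ry@0 = -1851.7328 N
  Ry@2 = +2983.9828 N

-4105.643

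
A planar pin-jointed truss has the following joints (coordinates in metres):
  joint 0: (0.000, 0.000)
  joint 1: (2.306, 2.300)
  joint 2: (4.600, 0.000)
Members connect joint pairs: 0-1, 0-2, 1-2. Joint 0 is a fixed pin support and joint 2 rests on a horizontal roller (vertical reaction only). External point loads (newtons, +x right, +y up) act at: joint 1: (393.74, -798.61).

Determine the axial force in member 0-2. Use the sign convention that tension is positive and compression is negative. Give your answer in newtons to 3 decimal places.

595.659

N=3 nodes, M=3 members, R=3 reactions → 2N=6, M+R=6
member 0 (0-1): L=3.2569, (cx,cy)=(0.7080,0.7062)
member 1 (0-2): L=4.6000, (cx,cy)=(1.0000,0.0000)
member 2 (1-2): L=3.2485, (cx,cy)=(0.7062,-0.7080)
solve A·x = −loads:
  F[0-1] = -285.1849 N (compression)
  F[0-2] = +595.6587 N (tension)
  F[1-2] = -843.4910 N (compression)
  Rx@0 = -393.7400 N
  Ry@0 = +201.3933 N
  Ry@2 = +597.2167 N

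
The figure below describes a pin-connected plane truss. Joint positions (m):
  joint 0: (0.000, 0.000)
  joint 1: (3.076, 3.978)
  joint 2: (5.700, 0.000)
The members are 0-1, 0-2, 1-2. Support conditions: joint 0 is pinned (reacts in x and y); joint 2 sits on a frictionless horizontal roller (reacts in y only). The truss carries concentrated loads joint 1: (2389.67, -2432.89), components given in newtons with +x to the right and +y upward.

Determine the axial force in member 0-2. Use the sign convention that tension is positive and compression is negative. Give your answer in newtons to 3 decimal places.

N=3 nodes, M=3 members, R=3 reactions → 2N=6, M+R=6
member 0 (0-1): L=5.0285, (cx,cy)=(0.6117,0.7911)
member 1 (0-2): L=5.7000, (cx,cy)=(1.0000,0.0000)
member 2 (1-2): L=4.7655, (cx,cy)=(0.5506,-0.8348)
solve A·x = −loads:
  F[0-1] = +692.4109 N (tension)
  F[0-2] = +1966.1168 N (tension)
  F[1-2] = -3570.6947 N (compression)
  Rx@0 = -2389.6700 N
  Ry@0 = -547.7551 N
  Ry@2 = +2980.6451 N

1966.117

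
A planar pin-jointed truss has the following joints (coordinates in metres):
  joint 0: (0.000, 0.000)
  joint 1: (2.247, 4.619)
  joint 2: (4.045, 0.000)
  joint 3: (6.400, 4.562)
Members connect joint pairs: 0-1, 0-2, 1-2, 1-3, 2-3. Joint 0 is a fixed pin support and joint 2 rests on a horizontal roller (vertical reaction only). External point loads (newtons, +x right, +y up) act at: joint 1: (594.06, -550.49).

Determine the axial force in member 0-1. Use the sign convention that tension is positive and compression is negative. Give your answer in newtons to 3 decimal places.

N=4 nodes, M=5 members, R=3 reactions → 2N=8, M+R=8
member 0 (0-1): L=5.1366, (cx,cy)=(0.4375,0.8992)
member 1 (0-2): L=4.0450, (cx,cy)=(1.0000,0.0000)
member 2 (1-2): L=4.9566, (cx,cy)=(0.3627,-0.9319)
member 3 (1-3): L=4.1534, (cx,cy)=(0.9999,-0.0137)
member 4 (2-3): L=5.1340, (cx,cy)=(0.4587,0.8886)
solve A·x = −loads:
  F[0-1] = +482.2585 N (tension)
  F[0-2] = +383.0946 N (tension)
  F[1-2] = -1056.0900 N (compression)
  F[1-3] = -0.0000 N (compression)
  F[2-3] = +0.0000 N (tension)
  Rx@0 = -594.0600 N
  Ry@0 = -433.6668 N
  Ry@2 = +984.1568 N

482.259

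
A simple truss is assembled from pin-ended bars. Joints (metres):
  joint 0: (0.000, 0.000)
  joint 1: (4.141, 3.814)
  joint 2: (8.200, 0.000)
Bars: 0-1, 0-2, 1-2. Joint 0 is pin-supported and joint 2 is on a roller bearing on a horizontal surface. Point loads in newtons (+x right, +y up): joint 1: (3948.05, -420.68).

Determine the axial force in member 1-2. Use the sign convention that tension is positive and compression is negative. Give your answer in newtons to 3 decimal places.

N=3 nodes, M=3 members, R=3 reactions → 2N=6, M+R=6
member 0 (0-1): L=5.6298, (cx,cy)=(0.7356,0.6775)
member 1 (0-2): L=8.2000, (cx,cy)=(1.0000,0.0000)
member 2 (1-2): L=5.5697, (cx,cy)=(0.7288,-0.6848)
solve A·x = −loads:
  F[0-1] = +2403.1950 N (tension)
  F[0-2] = +2180.3749 N (tension)
  F[1-2] = -2991.9033 N (compression)
  Rx@0 = -3948.0500 N
  Ry@0 = -1628.0881 N
  Ry@2 = +2048.7681 N

-2991.903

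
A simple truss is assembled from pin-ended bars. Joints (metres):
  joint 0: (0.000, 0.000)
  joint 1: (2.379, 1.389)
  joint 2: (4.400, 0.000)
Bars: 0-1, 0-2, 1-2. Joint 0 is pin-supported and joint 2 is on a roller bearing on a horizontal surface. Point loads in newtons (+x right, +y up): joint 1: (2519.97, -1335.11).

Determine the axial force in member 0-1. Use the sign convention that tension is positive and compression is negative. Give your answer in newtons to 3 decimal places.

N=3 nodes, M=3 members, R=3 reactions → 2N=6, M+R=6
member 0 (0-1): L=2.7548, (cx,cy)=(0.8636,0.5042)
member 1 (0-2): L=4.4000, (cx,cy)=(1.0000,0.0000)
member 2 (1-2): L=2.4523, (cx,cy)=(0.8241,-0.5664)
solve A·x = −loads:
  F[0-1] = +361.4934 N (tension)
  F[0-2] = +2207.7911 N (tension)
  F[1-2] = -2678.9510 N (compression)
  Rx@0 = -2519.9700 N
  Ry@0 = -182.2684 N
  Ry@2 = +1517.3784 N

361.493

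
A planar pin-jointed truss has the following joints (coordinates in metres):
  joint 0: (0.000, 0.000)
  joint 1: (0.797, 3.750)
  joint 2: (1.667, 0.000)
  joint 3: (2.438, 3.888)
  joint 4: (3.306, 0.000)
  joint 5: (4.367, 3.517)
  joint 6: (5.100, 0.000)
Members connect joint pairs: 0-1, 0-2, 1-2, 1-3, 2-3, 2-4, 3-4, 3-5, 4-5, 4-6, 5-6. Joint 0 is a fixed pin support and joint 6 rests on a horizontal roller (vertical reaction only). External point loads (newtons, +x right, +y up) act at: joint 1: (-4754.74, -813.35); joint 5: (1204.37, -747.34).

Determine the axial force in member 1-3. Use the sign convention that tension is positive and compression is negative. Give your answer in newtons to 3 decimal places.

N=7 nodes, M=11 members, R=3 reactions → 2N=14, M+R=14
member 0 (0-1): L=3.8338, (cx,cy)=(0.2079,0.9782)
member 1 (0-2): L=1.6670, (cx,cy)=(1.0000,0.0000)
member 2 (1-2): L=3.8496, (cx,cy)=(0.2260,-0.9741)
member 3 (1-3): L=1.6468, (cx,cy)=(0.9965,0.0838)
member 4 (2-3): L=3.9637, (cx,cy)=(0.1945,0.9809)
member 5 (2-4): L=1.6390, (cx,cy)=(1.0000,0.0000)
member 6 (3-4): L=3.9837, (cx,cy)=(0.2179,-0.9760)
member 7 (3-5): L=1.9644, (cx,cy)=(0.9820,-0.1889)
member 8 (4-5): L=3.6736, (cx,cy)=(0.2888,0.9574)
member 9 (4-6): L=1.7940, (cx,cy)=(1.0000,0.0000)
member 10 (5-6): L=3.5926, (cx,cy)=(0.2040,-0.9790)
solve A·x = −loads:
  F[0-1] = -3536.5102 N (compression)
  F[0-2] = -2815.1651 N (compression)
  F[1-2] = +3004.5502 N (tension)
  F[1-3] = +3352.3050 N (tension)
  F[2-3] = -2983.8080 N (compression)
  F[2-4] = -1555.7489 N (compression)
  F[3-4] = +2264.3401 N (tension)
  F[3-5] = +2308.2909 N (tension)
  F[4-5] = -2308.3100 N (compression)
  F[4-6] = -395.6898 N (compression)
  F[5-6] = +1939.3511 N (tension)
  Rx@0 = +3550.3700 N
  Ry@0 = +3459.2453 N
  Ry@6 = -1898.5553 N

3352.305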